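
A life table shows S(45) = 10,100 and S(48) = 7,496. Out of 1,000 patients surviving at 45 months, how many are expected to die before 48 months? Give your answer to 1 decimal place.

The relevant probability is 1 − 7,496/10,100 = 0.257822.
Expected number = 1,000 × 0.257822 = 257.8.

257.8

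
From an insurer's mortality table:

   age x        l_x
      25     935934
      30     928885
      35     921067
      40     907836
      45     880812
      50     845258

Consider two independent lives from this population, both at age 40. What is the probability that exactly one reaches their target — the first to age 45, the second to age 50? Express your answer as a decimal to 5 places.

0.09459

p₁ = l_45/l_40 = 880812/907836 = 0.970233; p₂ = l_50/l_40 = 845258/907836 = 0.931069.
P(exactly one) = p₁(1−p₂) + (1−p₁)p₂ = 0.066879 + 0.027715 = 0.094594.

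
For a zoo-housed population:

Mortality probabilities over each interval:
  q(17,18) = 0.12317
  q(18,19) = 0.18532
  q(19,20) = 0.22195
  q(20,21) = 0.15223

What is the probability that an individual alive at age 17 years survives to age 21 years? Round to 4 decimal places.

0.4712

Survival from 17 to 21 is the product of surviving each interval: (1 − 0.12317) × (1 − 0.18532) × (1 − 0.22195) × (1 − 0.15223).
= 0.87683 × 0.81468 × 0.77805 × 0.84777 = 0.471181.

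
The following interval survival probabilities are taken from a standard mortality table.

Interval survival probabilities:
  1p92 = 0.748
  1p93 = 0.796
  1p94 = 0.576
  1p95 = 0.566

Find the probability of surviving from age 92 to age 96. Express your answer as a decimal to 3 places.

0.194

4p92 = 0.748 × 0.796 × 0.576 × 0.566.
= 0.194113.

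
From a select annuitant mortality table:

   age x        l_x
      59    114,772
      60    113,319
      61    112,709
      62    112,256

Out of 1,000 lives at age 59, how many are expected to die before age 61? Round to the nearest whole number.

The relevant probability is 1 − 112,709/114,772 = 0.017975.
Expected number = 1,000 × 0.017975 = 18.

18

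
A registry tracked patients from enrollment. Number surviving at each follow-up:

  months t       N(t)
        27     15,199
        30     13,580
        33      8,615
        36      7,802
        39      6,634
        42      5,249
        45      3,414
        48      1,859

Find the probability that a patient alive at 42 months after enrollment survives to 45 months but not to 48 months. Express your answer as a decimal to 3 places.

This is the probability of reaching 45 but not 48, conditional on being alive at 42: (N(45) − N(48)) / N(42).
= (3,414 − 1,859) / 5,249 = 1,555 / 5,249 = 0.296247.

0.296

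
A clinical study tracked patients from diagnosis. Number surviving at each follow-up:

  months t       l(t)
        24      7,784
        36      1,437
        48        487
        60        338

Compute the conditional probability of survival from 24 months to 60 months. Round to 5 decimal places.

The conditional survival probability is l(60)/l(24) = 338/7,784 = 0.043422.

0.04342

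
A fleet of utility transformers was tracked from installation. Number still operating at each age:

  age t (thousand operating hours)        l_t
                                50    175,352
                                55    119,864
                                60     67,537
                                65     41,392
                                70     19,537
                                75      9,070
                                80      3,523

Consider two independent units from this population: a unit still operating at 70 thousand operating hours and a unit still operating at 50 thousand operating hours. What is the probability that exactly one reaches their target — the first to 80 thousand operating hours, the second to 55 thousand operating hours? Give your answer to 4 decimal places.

p₁ = l_80/l_70 = 3,523/19,537 = 0.180325; p₂ = l_55/l_50 = 119,864/175,352 = 0.683562.
P(exactly one) = p₁(1−p₂) + (1−p₁)p₂ = 0.057062 + 0.560299 = 0.617360.

0.6174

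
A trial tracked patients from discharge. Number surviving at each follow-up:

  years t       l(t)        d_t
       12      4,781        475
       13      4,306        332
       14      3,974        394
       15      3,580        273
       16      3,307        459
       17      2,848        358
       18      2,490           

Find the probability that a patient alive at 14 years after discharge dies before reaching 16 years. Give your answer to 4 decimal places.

P(die before 16 | alive at 14) = 1 − l(16)/l(14) = 1 − 3,307/3,974 = (667)/3,974 = 0.167841.

0.1678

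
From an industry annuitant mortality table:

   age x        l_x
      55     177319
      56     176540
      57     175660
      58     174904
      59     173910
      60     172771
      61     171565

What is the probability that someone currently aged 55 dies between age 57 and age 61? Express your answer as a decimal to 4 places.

0.0231

We want 2|4q55 = (l_57 − l_61)/l_55.
This is the probability of reaching 57 but not 61, conditional on being alive at 55: (l_57 − l_61) / l_55.
= (175660 − 171565) / 177319 = 4095 / 177319 = 0.023094.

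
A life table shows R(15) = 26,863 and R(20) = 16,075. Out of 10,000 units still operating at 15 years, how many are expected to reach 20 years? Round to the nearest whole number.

5984

The relevant probability is 16,075/26,863 = 0.598407.
Expected number = 10,000 × 0.598407 = 5984.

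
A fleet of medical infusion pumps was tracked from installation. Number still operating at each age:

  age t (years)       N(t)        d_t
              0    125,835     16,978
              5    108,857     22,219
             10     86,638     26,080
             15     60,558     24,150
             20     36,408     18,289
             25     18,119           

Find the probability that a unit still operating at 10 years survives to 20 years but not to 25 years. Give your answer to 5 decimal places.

0.21110

This is the probability of reaching 20 but not 25, conditional on being operational at 10: (N(20) − N(25)) / N(10).
= (36,408 − 18,119) / 86,638 = 18,289 / 86,638 = 0.211097.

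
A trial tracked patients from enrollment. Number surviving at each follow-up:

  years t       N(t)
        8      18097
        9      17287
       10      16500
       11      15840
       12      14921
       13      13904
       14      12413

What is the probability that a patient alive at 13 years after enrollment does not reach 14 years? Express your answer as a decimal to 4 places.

P(die before 14 | alive at 13) = 1 − N(14)/N(13) = 1 − 12413/13904 = (1491)/13904 = 0.107235.

0.1072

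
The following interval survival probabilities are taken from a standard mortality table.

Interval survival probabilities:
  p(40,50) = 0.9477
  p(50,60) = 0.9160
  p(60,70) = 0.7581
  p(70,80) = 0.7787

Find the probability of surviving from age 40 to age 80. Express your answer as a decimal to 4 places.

P(survive 40→80) = 0.9477 × 0.9160 × 0.7581 × 0.7787.
= 0.512464.

0.5125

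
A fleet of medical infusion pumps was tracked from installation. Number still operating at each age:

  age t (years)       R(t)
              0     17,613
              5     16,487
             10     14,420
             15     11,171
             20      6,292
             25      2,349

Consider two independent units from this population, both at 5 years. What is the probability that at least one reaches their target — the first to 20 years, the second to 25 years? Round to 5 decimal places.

p₁ = R(20)/R(5) = 6,292/16,487 = 0.381634; p₂ = R(25)/R(5) = 2,349/16,487 = 0.142476.
P(at least one) = 1 − (1−p₁)(1−p₂) = 1 − 0.618366 × 0.857524 = 0.469736.

0.46974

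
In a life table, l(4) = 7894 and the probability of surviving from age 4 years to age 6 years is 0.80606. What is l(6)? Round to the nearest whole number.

6363

l(6) = l(4) × p = 7894 × 0.80606 = 6363.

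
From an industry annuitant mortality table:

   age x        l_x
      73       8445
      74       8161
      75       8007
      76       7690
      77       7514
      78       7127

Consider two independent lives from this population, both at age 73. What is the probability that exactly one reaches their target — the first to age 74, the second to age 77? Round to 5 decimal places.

0.13646

p₁ = l_74/l_73 = 8161/8445 = 0.966371; p₂ = l_77/l_73 = 7514/8445 = 0.889757.
P(exactly one) = p₁(1−p₂) + (1−p₁)p₂ = 0.106536 + 0.029922 = 0.136457.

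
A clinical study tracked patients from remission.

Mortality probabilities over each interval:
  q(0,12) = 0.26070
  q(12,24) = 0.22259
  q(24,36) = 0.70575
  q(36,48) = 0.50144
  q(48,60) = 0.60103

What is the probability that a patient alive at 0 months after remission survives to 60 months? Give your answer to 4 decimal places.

Survival from 0 to 60 is the product of surviving each interval: (1 − 0.26070) × (1 − 0.22259) × (1 − 0.70575) × (1 − 0.50144) × (1 − 0.60103).
= 0.73930 × 0.77741 × 0.29425 × 0.49856 × 0.39897 = 0.033639.

0.0336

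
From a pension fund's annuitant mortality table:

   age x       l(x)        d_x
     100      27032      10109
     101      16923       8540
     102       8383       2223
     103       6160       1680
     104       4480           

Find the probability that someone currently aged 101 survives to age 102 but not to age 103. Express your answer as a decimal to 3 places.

This is the probability of reaching 102 but not 103, conditional on being alive at 101: (l(102) − l(103)) / l(101).
= (8383 − 6160) / 16923 = 2223 / 16923 = 0.131360.

0.131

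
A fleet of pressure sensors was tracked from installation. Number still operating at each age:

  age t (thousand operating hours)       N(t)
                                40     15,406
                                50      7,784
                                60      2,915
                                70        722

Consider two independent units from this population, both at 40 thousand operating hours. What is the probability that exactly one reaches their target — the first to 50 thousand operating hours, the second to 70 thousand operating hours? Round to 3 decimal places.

p₁ = N(50)/N(40) = 7,784/15,406 = 0.505258; p₂ = N(70)/N(40) = 722/15,406 = 0.046865.
P(exactly one) = p₁(1−p₂) + (1−p₁)p₂ = 0.481579 + 0.023186 = 0.504765.

0.505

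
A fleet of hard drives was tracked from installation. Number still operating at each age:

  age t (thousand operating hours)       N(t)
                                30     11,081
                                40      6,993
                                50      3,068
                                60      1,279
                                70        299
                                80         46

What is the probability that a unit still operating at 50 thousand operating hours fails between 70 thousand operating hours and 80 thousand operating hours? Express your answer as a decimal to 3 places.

0.082

This is the probability of reaching 70 but not 80, conditional on being operational at 50: (N(70) − N(80)) / N(50).
= (299 − 46) / 3,068 = 253 / 3,068 = 0.082464.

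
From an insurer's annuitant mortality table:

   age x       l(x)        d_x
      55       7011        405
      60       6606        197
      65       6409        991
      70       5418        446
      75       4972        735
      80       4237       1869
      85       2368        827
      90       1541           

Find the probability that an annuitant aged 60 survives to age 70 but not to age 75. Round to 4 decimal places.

This is the probability of reaching 70 but not 75, conditional on being alive at 60: (l(70) − l(75)) / l(60).
= (5418 − 4972) / 6606 = 446 / 6606 = 0.067514.

0.0675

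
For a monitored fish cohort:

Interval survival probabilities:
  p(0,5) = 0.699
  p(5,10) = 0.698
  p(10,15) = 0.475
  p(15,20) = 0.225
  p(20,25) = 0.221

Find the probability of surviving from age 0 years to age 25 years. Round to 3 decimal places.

Chaining the interval survival probabilities: 0.699 × 0.698 × 0.475 × 0.225 × 0.221.
= 0.011524.

0.012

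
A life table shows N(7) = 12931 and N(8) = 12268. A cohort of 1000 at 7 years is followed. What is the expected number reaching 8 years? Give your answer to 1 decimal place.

The relevant probability is 12268/12931 = 0.948728.
Expected number = 1000 × 0.948728 = 948.7.

948.7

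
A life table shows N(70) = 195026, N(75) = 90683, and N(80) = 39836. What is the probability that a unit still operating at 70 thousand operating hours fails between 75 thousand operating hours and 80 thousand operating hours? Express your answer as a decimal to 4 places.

This is the probability of reaching 75 but not 80, conditional on being operational at 70: (N(75) − N(80)) / N(70).
= (90683 − 39836) / 195026 = 50847 / 195026 = 0.260719.

0.2607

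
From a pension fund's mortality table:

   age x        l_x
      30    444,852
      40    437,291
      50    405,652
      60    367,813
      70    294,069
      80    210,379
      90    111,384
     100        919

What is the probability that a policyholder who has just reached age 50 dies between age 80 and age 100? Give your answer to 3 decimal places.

0.516

This is the probability of reaching 80 but not 100, conditional on being alive at 50: (l_80 − l_100) / l_50.
= (210,379 − 919) / 405,652 = 209,460 / 405,652 = 0.516354.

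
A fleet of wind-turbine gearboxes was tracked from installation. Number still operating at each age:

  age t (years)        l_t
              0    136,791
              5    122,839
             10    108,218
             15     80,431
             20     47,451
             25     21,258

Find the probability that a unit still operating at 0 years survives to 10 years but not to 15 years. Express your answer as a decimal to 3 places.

This is the probability of reaching 10 but not 15, conditional on being operational at 0: (l_10 − l_15) / l_0.
= (108,218 − 80,431) / 136,791 = 27,787 / 136,791 = 0.203135.

0.203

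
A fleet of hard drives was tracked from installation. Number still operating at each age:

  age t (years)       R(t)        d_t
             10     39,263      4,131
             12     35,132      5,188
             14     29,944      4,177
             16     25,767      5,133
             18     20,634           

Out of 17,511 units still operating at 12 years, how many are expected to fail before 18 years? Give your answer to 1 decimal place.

The relevant probability is 1 − 20,634/35,132 = 0.412672.
Expected number = 17,511 × 0.412672 = 7226.3.

7226.3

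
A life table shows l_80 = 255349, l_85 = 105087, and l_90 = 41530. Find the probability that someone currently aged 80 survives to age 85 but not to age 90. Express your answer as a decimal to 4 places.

We want 5|5q80 = (l_85 − l_90)/l_80.
This is the probability of reaching 85 but not 90, conditional on being alive at 80: (l_85 − l_90) / l_80.
= (105087 − 41530) / 255349 = 63557 / 255349 = 0.248902.

0.2489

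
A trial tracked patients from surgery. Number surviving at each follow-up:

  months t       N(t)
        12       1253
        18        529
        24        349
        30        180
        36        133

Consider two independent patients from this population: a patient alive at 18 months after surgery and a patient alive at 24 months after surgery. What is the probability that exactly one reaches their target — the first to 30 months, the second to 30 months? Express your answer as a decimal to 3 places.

p₁ = N(30)/N(18) = 180/529 = 0.340265; p₂ = N(30)/N(24) = 180/349 = 0.515759.
P(exactly one) = p₁(1−p₂) + (1−p₁)p₂ = 0.164770 + 0.340264 = 0.505035.

0.505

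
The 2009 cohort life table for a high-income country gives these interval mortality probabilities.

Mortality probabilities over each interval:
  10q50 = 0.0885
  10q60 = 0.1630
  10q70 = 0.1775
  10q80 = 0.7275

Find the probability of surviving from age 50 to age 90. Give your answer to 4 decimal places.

Survival from 50 to 90 is the product of surviving each interval: (1 − 0.0885) × (1 − 0.1630) × (1 − 0.1775) × (1 − 0.7275).
= 0.9115 × 0.8370 × 0.8225 × 0.2725 = 0.170995.

0.1710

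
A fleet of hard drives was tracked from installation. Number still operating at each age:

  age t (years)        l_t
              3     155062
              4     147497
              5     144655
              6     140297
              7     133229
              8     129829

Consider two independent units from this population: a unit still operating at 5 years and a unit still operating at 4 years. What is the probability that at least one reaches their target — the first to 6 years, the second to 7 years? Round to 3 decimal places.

0.997

p₁ = l_6/l_5 = 140297/144655 = 0.969873; p₂ = l_7/l_4 = 133229/147497 = 0.903266.
P(at least one) = 1 − (1−p₁)(1−p₂) = 1 − 0.030127 × 0.096734 = 0.997086.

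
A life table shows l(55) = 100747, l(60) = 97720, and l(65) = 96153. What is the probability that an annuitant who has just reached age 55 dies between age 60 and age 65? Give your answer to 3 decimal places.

0.016

This is the probability of reaching 60 but not 65, conditional on being alive at 55: (l(60) − l(65)) / l(55).
= (97720 − 96153) / 100747 = 1567 / 100747 = 0.015554.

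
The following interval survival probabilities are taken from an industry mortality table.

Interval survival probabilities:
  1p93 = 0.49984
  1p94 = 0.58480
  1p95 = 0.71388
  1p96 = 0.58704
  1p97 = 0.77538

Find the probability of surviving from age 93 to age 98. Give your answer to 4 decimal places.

5p93 = 0.49984 × 0.58480 × 0.71388 × 0.58704 × 0.77538.
= 0.094983.

0.0950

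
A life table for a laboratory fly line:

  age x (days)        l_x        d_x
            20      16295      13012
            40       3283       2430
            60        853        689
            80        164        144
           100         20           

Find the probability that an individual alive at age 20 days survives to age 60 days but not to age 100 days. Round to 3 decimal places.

0.051

This is the probability of reaching 60 but not 100, conditional on being alive at 20: (l_60 − l_100) / l_20.
= (853 − 20) / 16295 = 833 / 16295 = 0.051120.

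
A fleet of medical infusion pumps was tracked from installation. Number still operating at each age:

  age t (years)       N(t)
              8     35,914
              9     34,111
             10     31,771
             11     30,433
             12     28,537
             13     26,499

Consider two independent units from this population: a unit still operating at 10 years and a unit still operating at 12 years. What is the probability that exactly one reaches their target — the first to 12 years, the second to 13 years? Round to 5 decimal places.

p₁ = N(12)/N(10) = 28,537/31,771 = 0.898209; p₂ = N(13)/N(12) = 26,499/28,537 = 0.928584.
P(exactly one) = p₁(1−p₂) + (1−p₁)p₂ = 0.064146 + 0.094521 = 0.158668.

0.15867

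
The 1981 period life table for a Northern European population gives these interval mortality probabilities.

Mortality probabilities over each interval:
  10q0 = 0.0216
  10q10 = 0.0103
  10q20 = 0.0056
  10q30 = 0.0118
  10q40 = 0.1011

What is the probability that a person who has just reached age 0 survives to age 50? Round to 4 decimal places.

0.8553

Chaining the interval survival probabilities: (1 − 0.0216) × (1 − 0.0103) × (1 − 0.0056) × (1 − 0.0118) × (1 − 0.1011).
= 0.9784 × 0.9897 × 0.9944 × 0.9882 × 0.8989 = 0.855337.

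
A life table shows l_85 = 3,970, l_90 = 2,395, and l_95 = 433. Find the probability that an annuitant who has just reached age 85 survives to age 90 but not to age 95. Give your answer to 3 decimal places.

0.494

This is the probability of reaching 90 but not 95, conditional on being alive at 85: (l_90 − l_95) / l_85.
= (2,395 − 433) / 3,970 = 1,962 / 3,970 = 0.494207.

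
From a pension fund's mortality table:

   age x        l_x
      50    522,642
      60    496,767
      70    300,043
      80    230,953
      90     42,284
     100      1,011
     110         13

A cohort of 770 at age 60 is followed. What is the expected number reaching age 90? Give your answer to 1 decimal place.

65.5

The relevant probability is 42,284/496,767 = 0.085118.
Expected number = 770 × 0.085118 = 65.5.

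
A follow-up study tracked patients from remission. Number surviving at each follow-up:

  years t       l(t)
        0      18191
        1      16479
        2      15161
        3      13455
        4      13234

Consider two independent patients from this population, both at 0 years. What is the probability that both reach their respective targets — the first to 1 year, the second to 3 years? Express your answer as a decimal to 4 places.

0.6700

p₁ = l(1)/l(0) = 16479/18191 = 0.905888; p₂ = l(3)/l(0) = 13455/18191 = 0.739651.
P(both) = p₁ × p₂ = 0.905888 × 0.739651 = 0.670041.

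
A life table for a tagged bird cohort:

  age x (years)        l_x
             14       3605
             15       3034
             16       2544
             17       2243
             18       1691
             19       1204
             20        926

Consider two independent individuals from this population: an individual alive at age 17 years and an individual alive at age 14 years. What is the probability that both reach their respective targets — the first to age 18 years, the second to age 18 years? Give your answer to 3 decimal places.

0.354

p₁ = l_18/l_17 = 1691/2243 = 0.753901; p₂ = l_18/l_14 = 1691/3605 = 0.469071.
P(both) = p₁ × p₂ = 0.753901 × 0.469071 = 0.353633.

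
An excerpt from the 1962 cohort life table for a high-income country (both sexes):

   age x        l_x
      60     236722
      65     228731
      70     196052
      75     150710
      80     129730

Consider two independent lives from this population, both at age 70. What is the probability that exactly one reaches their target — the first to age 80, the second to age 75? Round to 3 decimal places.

p₁ = l_80/l_70 = 129730/196052 = 0.661712; p₂ = l_75/l_70 = 150710/196052 = 0.768725.
P(exactly one) = p₁(1−p₂) + (1−p₁)p₂ = 0.153037 + 0.260050 = 0.413088.

0.413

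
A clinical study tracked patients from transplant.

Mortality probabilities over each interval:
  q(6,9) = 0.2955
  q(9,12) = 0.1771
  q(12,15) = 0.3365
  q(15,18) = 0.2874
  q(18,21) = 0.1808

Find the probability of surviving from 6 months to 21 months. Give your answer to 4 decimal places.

Chaining the interval survival probabilities: (1 − 0.2955) × (1 − 0.1771) × (1 − 0.3365) × (1 − 0.2874) × (1 − 0.1808).
= 0.7045 × 0.8229 × 0.6635 × 0.7126 × 0.8192 = 0.224546.

0.2245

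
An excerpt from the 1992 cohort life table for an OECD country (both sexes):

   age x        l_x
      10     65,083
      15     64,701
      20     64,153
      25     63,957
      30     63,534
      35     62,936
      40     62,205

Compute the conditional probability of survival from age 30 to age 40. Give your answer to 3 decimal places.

The conditional survival probability is l_40/l_30 = 62,205/63,534 = 0.979082.

0.979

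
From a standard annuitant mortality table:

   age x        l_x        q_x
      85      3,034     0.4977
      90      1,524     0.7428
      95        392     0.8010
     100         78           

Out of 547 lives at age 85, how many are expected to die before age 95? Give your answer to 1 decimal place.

476.3

The relevant probability is 1 − 392/3,034 = 0.870798.
Expected number = 547 × 0.870798 = 476.3.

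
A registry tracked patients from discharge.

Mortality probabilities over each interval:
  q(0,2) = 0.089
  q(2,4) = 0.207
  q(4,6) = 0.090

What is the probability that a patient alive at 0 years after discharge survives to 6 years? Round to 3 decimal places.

0.657

P(survive 0→6) = (1 − 0.089) × (1 − 0.207) × (1 − 0.090).
= 0.911 × 0.793 × 0.910 = 0.657405.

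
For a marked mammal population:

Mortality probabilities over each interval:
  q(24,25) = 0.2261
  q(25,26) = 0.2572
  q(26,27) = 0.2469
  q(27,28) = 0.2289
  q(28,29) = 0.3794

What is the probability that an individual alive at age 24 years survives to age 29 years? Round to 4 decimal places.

P(survive 24→29) = (1 − 0.2261) × (1 − 0.2572) × (1 − 0.2469) × (1 − 0.2289) × (1 − 0.3794).
= 0.7739 × 0.7428 × 0.7531 × 0.7711 × 0.6206 = 0.207172.

0.2072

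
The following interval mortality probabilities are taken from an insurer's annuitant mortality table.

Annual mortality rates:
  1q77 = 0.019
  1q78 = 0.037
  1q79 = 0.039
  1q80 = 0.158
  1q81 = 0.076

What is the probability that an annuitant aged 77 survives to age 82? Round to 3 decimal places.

5p77 = (1 − 0.019) × (1 − 0.037) × (1 − 0.039) × (1 − 0.158) × (1 − 0.076).
= 0.981 × 0.963 × 0.961 × 0.842 × 0.924 = 0.706322.

0.706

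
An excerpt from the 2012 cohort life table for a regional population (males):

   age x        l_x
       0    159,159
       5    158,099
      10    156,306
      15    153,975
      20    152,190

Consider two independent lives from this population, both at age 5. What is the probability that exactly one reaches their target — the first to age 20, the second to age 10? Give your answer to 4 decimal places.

0.0479

p₁ = l_20/l_5 = 152,190/158,099 = 0.962625; p₂ = l_10/l_5 = 156,306/158,099 = 0.988659.
P(exactly one) = p₁(1−p₂) + (1−p₁)p₂ = 0.010917 + 0.036951 = 0.047868.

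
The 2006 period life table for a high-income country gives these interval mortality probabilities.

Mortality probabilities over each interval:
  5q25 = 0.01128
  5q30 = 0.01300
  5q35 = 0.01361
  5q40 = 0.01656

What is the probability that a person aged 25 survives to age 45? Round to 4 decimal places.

0.9466

20p25 = (1 − 0.01128) × (1 − 0.01300) × (1 − 0.01361) × (1 − 0.01656).
= 0.98872 × 0.98700 × 0.98639 × 0.98344 = 0.946645.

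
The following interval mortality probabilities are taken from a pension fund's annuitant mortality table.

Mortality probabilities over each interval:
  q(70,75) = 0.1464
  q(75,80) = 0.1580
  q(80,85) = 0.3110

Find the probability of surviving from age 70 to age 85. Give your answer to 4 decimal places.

0.4952

P(survive 70→85) = (1 − 0.1464) × (1 − 0.1580) × (1 − 0.3110).
= 0.8536 × 0.8420 × 0.6890 = 0.495206.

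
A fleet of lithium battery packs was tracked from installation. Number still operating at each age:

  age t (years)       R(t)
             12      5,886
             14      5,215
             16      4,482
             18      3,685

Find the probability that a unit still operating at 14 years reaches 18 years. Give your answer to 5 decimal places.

0.70662

The conditional survival probability is R(18)/R(14) = 3,685/5,215 = 0.706616.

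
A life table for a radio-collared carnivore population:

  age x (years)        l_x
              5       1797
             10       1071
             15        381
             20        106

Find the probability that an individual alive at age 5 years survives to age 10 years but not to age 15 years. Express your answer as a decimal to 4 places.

0.3840

This is the probability of reaching 10 but not 15, conditional on being alive at 5: (l_10 − l_15) / l_5.
= (1071 − 381) / 1797 = 690 / 1797 = 0.383973.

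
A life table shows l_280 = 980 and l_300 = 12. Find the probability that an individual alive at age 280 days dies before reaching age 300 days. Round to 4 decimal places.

P(die before 300 | alive at 280) = 1 − l_300/l_280 = 1 − 12/980 = (968)/980 = 0.987755.

0.9878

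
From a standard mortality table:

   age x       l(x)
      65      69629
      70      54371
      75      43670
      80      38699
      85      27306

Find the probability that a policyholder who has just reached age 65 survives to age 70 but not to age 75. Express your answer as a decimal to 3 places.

0.154

This is the probability of reaching 70 but not 75, conditional on being alive at 65: (l(70) − l(75)) / l(65).
= (54371 − 43670) / 69629 = 10701 / 69629 = 0.153686.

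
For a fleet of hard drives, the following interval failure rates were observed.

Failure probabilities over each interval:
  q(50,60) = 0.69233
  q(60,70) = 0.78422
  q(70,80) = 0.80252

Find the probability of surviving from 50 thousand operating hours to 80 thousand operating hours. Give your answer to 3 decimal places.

0.013

Survival from 50 to 80 is the product of surviving each interval: (1 − 0.69233) × (1 − 0.78422) × (1 − 0.80252).
= 0.30767 × 0.21578 × 0.19748 = 0.013111.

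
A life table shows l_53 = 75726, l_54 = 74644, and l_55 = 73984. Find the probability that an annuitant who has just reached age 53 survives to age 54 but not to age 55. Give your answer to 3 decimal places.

We want 1|1q53 = (l_54 − l_55)/l_53.
This is the probability of reaching 54 but not 55, conditional on being alive at 53: (l_54 − l_55) / l_53.
= (74644 − 73984) / 75726 = 660 / 75726 = 0.008716.

0.009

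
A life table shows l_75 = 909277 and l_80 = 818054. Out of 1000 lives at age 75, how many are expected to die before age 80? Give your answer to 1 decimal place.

100.3

The relevant probability is 1 − 818054/909277 = 0.100325.
Expected number = 1000 × 0.100325 = 100.3.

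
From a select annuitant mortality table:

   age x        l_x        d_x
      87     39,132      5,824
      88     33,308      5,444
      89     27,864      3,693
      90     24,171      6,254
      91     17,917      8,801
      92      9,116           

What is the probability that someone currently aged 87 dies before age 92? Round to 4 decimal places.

P(die before 92 | alive at 87) = 1 − l_92/l_87 = 1 − 9,116/39,132 = (30,016)/39,132 = 0.767045.

0.7670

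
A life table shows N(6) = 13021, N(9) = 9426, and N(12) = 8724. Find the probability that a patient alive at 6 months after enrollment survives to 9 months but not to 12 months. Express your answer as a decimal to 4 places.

0.0539

This is the probability of reaching 9 but not 12, conditional on being alive at 6: (N(9) − N(12)) / N(6).
= (9426 − 8724) / 13021 = 702 / 13021 = 0.053913.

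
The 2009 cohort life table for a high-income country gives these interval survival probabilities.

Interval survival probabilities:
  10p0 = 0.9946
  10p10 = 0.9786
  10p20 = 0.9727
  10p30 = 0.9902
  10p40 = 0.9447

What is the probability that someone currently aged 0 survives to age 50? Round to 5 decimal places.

0.88562

50p0 = 0.9946 × 0.9786 × 0.9727 × 0.9902 × 0.9447.
= 0.885624.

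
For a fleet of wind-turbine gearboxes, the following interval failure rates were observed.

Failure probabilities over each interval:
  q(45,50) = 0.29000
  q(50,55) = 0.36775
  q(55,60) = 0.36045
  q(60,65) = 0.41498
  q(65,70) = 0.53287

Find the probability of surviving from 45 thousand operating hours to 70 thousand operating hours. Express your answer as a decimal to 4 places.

0.0785

Chaining the interval survival probabilities: (1 − 0.29000) × (1 − 0.36775) × (1 − 0.36045) × (1 − 0.41498) × (1 − 0.53287).
= 0.71000 × 0.63225 × 0.63955 × 0.58502 × 0.46713 = 0.078457.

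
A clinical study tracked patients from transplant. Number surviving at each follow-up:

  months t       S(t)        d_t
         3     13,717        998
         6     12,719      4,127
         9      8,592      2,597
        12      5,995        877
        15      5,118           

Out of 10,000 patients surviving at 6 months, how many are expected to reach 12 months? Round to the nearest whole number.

4713

The relevant probability is 5,995/12,719 = 0.471342.
Expected number = 10,000 × 0.471342 = 4713.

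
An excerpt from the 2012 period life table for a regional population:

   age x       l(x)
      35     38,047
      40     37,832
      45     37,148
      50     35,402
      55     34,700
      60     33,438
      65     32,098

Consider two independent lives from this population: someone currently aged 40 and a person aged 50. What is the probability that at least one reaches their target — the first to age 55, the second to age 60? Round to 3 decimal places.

0.995

p₁ = l(55)/l(40) = 34,700/37,832 = 0.917213; p₂ = l(60)/l(50) = 33,438/35,402 = 0.944523.
P(at least one) = 1 − (1−p₁)(1−p₂) = 1 − 0.082787 × 0.055477 = 0.995407.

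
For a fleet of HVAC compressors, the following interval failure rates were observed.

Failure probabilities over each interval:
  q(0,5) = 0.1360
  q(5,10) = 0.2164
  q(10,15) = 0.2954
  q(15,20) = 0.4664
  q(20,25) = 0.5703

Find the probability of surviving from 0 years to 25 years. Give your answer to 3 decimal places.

0.109

Chaining the interval survival probabilities: (1 − 0.1360) × (1 − 0.2164) × (1 − 0.2954) × (1 − 0.4664) × (1 − 0.5703).
= 0.8640 × 0.7836 × 0.7046 × 0.5336 × 0.4297 = 0.109379.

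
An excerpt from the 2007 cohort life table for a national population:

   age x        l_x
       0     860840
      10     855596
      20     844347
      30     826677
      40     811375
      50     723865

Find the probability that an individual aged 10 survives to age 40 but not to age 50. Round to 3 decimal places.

We want 30|10q10 = (l_40 − l_50)/l_10.
This is the probability of reaching 40 but not 50, conditional on being alive at 10: (l_40 − l_50) / l_10.
= (811375 − 723865) / 855596 = 87510 / 855596 = 0.102280.

0.102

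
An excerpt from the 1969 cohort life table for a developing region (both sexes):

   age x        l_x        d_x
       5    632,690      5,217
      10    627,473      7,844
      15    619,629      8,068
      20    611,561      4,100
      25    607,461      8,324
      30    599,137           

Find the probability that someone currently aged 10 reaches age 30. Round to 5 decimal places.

The conditional survival probability is l_30/l_10 = 599,137/627,473 = 0.954841.

0.95484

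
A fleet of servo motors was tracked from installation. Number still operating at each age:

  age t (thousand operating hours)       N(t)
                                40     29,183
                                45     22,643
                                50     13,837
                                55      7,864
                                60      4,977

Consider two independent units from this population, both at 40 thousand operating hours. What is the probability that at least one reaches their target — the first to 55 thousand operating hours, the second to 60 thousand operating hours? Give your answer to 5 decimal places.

0.39406

p₁ = N(55)/N(40) = 7,864/29,183 = 0.269472; p₂ = N(60)/N(40) = 4,977/29,183 = 0.170544.
P(at least one) = 1 − (1−p₁)(1−p₂) = 1 − 0.730528 × 0.829456 = 0.394059.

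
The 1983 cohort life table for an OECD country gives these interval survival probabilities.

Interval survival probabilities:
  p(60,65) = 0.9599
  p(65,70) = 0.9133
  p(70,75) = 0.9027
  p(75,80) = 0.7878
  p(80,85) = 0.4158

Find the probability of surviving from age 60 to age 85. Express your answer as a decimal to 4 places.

P(survive 60→85) = 0.9599 × 0.9133 × 0.9027 × 0.7878 × 0.4158.
= 0.259229.

0.2592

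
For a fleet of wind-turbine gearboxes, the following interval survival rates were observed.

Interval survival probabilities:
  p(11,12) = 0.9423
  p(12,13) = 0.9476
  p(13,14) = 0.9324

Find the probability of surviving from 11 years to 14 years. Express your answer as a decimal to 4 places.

0.8326

The overall survival probability is 0.9423 × 0.9476 × 0.9324.
= 0.832562.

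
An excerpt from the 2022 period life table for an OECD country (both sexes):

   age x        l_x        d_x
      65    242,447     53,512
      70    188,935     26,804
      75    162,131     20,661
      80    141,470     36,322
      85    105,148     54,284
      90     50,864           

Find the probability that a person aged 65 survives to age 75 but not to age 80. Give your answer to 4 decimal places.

0.0852

We want 10|5q65 = (l_75 − l_80)/l_65.
This is the probability of reaching 75 but not 80, conditional on being alive at 65: (l_75 − l_80) / l_65.
= (162,131 − 141,470) / 242,447 = 20,661 / 242,447 = 0.085219.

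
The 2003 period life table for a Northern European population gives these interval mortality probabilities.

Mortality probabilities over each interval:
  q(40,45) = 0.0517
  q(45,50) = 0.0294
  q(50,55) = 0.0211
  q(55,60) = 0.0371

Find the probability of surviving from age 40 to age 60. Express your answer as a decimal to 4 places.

The overall survival probability is (1 − 0.0517) × (1 − 0.0294) × (1 − 0.0211) × (1 − 0.0371).
= 0.9483 × 0.9706 × 0.9789 × 0.9629 = 0.867572.

0.8676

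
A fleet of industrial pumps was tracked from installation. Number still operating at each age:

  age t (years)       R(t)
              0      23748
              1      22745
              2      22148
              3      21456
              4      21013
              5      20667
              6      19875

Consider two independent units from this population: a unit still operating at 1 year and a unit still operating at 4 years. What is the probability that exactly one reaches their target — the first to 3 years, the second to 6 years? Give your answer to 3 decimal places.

0.105

p₁ = R(3)/R(1) = 21456/22745 = 0.943328; p₂ = R(6)/R(4) = 19875/21013 = 0.945843.
P(exactly one) = p₁(1−p₂) + (1−p₁)p₂ = 0.051088 + 0.053603 = 0.104691.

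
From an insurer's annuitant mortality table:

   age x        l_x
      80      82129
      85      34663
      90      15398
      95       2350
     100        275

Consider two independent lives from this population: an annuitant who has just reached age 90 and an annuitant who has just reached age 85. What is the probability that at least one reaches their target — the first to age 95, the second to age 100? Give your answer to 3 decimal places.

p₁ = l_95/l_90 = 2350/15398 = 0.152617; p₂ = l_100/l_85 = 275/34663 = 0.007934.
P(at least one) = 1 − (1−p₁)(1−p₂) = 1 − 0.847383 × 0.992066 = 0.159340.

0.159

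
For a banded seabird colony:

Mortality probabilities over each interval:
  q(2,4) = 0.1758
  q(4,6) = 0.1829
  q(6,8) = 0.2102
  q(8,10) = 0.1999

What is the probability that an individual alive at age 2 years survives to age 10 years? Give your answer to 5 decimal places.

0.42557

P(survive 2→10) = (1 − 0.1758) × (1 − 0.1829) × (1 − 0.2102) × (1 − 0.1999).
= 0.8242 × 0.8171 × 0.7898 × 0.8001 = 0.425568.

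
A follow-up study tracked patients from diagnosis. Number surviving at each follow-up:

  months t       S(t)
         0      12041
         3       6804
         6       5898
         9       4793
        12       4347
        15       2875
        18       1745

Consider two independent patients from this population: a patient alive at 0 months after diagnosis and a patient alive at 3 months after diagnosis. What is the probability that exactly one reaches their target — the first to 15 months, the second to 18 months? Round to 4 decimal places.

0.3728

p₁ = S(15)/S(0) = 2875/12041 = 0.238768; p₂ = S(18)/S(3) = 1745/6804 = 0.256467.
P(exactly one) = p₁(1−p₂) + (1−p₁)p₂ = 0.177532 + 0.195231 = 0.372763.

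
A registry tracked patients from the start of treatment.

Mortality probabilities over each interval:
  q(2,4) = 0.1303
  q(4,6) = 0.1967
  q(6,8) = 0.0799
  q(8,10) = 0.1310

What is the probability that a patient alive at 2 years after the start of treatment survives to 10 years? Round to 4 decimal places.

The overall survival probability is (1 − 0.1303) × (1 − 0.1967) × (1 − 0.0799) × (1 − 0.1310).
= 0.8697 × 0.8033 × 0.9201 × 0.8690 = 0.558601.

0.5586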